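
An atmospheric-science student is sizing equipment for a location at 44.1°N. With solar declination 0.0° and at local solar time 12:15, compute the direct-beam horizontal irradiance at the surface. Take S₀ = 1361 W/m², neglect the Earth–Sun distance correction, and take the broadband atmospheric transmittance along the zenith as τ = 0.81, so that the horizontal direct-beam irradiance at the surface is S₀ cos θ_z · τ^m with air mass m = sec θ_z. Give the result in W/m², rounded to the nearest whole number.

727 W/m²

Hour angle H = 15° × (12.25 − 12) = 3.75°.
cos θ_z = sin φ sin δ + cos φ cos δ cos H = (0.6959)(0.0000) + (0.7181)(1.0000)(0.9979) = 0.7166.
Air mass m = 1/cos θ_z = 1/0.7166 = 1.395; τ^m = 0.81^1.395 = 0.7453.
Surface direct beam = 1361 × 0.7166 × 0.7453 = 726.89 W/m².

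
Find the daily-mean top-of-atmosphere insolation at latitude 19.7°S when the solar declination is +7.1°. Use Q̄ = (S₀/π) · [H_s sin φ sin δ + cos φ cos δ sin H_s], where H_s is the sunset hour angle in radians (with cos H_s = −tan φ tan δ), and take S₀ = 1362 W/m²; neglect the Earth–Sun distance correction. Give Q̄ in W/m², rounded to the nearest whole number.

−tan φ tan δ = −(-0.3581)(0.1246) = 0.0446; H_s = arccos(0.0446) = 87.44°. In radians, H_s = 1.5261.
H_s sin φ sin δ = 1.5261 × -0.3371 × 0.1236 = -0.0636.
cos φ cos δ sin H_s = 0.9415 × 0.9923 × 0.9990 = 0.9333.
Q̄ = (1362/π) × (-0.0636 + 0.9333) = 433.54 × 0.8697 = 377.05 W/m².

377 W/m²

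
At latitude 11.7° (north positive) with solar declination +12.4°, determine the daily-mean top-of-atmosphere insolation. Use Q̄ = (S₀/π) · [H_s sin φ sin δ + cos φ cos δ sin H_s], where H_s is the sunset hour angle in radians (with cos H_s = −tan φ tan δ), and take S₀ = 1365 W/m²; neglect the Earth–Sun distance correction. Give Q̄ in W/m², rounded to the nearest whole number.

The sunset hour angle satisfies cos H_s = −tan φ tan δ = -0.0455, giving H_s = 92.61°. In radians, H_s = 1.6163.
H_s sin φ sin δ = 1.6163 × 0.2028 × 0.2147 = 0.0704.
cos φ cos δ sin H_s = 0.9792 × 0.9767 × 0.9990 = 0.9554.
Q̄ = (1365/π) × (0.0704 + 0.9554) = 434.49 × 1.0258 = 445.70 W/m².

446 W/m²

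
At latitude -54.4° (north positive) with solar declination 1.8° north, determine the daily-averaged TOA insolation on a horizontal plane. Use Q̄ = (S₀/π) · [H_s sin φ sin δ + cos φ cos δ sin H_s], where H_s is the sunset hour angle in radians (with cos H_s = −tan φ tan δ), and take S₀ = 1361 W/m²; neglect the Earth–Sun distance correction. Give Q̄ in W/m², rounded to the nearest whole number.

235 W/m²

The sunset hour angle satisfies cos H_s = −tan φ tan δ = 0.0439, giving H_s = 87.48°. In radians, H_s = 1.5268.
H_s sin φ sin δ = 1.5268 × -0.8131 × 0.0314 = -0.0390.
cos φ cos δ sin H_s = 0.5821 × 0.9995 × 0.9990 = 0.5812.
Q̄ = (1361/π) × (-0.0390 + 0.5812) = 433.22 × 0.5422 = 234.89 W/m².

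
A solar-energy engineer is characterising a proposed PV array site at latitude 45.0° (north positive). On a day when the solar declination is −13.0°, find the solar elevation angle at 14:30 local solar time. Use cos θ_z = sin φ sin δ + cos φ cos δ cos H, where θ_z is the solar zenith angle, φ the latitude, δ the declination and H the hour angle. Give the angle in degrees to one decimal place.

22.8°

Hour angle H = 15° × (14.5 − 12) = 37.50°.
cos θ_z = sin(45.0°) sin(-13.0°) + cos(45.0°) cos(-13.0°) cos(37.50°) = -0.1591 + 0.5466 = 0.3875.
θ_z = arccos(0.3875) = 67.20°, so the elevation is 90° − 67.20° = 22.80°.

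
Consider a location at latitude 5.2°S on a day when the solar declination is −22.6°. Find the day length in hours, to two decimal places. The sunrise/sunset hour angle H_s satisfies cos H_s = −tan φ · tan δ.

cos H_s = −tan(-5.2°) · tan(-22.6°) = -0.0379, so H_s = arccos(-0.0379) = 92.17°.
Day length = 2 H_s / 15° h⁻¹ = 184.34° / 15 = 12.289 h.

12.29 hours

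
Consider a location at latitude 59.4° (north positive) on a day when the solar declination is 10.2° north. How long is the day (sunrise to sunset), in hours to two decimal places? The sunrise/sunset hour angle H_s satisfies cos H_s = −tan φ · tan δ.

The sunset hour angle satisfies cos H_s = −tan φ tan δ = -0.3042, giving H_s = 107.71°.
Day length = 2 H_s / 15° h⁻¹ = 215.42° / 15 = 14.361 h.

14.36 hours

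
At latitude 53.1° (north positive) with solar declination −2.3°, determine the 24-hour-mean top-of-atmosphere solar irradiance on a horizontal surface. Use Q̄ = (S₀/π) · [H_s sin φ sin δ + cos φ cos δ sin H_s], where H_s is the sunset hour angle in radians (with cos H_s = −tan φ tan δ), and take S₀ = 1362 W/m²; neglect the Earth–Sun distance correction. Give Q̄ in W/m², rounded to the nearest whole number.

239 W/m²

cos H_s = −tan(53.1°) · tan(-2.3°) = 0.0535, so H_s = arccos(0.0535) = 86.93°. In radians, H_s = 1.5172.
H_s sin φ sin δ = 1.5172 × 0.7997 × -0.0401 = -0.0487.
cos φ cos δ sin H_s = 0.6004 × 0.9992 × 0.9986 = 0.5991.
Q̄ = (1362/π) × (-0.0487 + 0.5991) = 433.54 × 0.5504 = 238.62 W/m².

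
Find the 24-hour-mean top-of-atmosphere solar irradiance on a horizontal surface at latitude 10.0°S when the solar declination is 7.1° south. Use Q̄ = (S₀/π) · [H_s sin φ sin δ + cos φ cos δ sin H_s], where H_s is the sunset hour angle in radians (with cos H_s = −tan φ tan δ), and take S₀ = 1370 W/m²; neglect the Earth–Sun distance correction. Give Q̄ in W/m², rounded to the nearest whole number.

The sunset hour angle satisfies cos H_s = −tan φ tan δ = -0.0220, giving H_s = 91.26°. In radians, H_s = 1.5928.
H_s sin φ sin δ = 1.5928 × -0.1736 × -0.1236 = 0.0342.
cos φ cos δ sin H_s = 0.9848 × 0.9923 × 0.9998 = 0.9770.
Q̄ = (1370/π) × (0.0342 + 0.9770) = 436.08 × 1.0112 = 440.96 W/m².

441 W/m²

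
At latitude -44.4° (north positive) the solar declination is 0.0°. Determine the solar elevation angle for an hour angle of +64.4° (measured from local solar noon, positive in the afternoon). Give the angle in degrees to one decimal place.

With φ = -44.4°, δ = 0.0°, H = 64.40°: sin φ sin δ = 0.0000, cos φ cos δ cos H = 0.3087, so cos θ_z = 0.3087.
θ_z = arccos(0.3087) = 72.02°, so the elevation is 90° − 72.02° = 17.98°.

18.0°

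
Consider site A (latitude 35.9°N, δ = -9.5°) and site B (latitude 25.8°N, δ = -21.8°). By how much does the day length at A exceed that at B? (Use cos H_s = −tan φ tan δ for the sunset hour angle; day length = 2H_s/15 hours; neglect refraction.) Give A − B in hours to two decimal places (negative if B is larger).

A: H_s = arccos(−tan 35.9° · tan -9.5°) = 83.04°, so 2H_s/15 = 11.0720 h.
B: H_s = arccos(−tan 25.8° · tan -21.8°) = 78.85°, so 2H_s/15 = 10.5133 h.
A − B = 11.0720 − 10.5133 = 0.5587 h.

+0.56 h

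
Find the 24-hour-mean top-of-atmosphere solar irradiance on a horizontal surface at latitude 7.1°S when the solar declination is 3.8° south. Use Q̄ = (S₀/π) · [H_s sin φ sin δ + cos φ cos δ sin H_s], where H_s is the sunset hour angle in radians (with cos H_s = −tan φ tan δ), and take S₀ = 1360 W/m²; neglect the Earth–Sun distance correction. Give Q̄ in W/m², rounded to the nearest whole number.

434 W/m²

The sunset hour angle satisfies cos H_s = −tan φ tan δ = -0.0083, giving H_s = 90.48°. In radians, H_s = 1.5792.
H_s sin φ sin δ = 1.5792 × -0.1236 × -0.0663 = 0.0129.
cos φ cos δ sin H_s = 0.9923 × 0.9978 × 1.0000 = 0.9901.
Q̄ = (1360/π) × (0.0129 + 0.9901) = 432.90 × 1.0030 = 434.20 W/m².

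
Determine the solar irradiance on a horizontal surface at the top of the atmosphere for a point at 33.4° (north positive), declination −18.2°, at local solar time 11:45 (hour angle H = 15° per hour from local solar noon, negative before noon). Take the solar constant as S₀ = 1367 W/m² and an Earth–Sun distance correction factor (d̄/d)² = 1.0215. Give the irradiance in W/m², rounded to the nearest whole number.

865 W/m²

Hour angle H = 15° × (11.75 − 12) = -3.75°.
cos θ_z = sin φ sin δ + cos φ cos δ cos H = (0.5505)(-0.3123) + (0.8348)(0.9500)(0.9979) = 0.6195.
Top-of-atmosphere irradiance = S₀ (d̄/d)² cos θ_z = 1367 × 1.0215 × 0.6195 = 865.06 W/m².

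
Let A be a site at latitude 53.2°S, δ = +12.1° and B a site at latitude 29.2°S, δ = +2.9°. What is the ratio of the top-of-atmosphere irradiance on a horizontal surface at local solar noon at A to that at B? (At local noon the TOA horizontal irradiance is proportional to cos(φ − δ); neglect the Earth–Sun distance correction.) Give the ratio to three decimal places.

A: cos θ_z = cos(-53.2° − (12.1°)) = 0.4179.
B: cos θ_z = cos(-29.2° − (2.9°)) = 0.8471.
Ratio A/B = 0.4179 / 0.8471 = 0.4933.

0.493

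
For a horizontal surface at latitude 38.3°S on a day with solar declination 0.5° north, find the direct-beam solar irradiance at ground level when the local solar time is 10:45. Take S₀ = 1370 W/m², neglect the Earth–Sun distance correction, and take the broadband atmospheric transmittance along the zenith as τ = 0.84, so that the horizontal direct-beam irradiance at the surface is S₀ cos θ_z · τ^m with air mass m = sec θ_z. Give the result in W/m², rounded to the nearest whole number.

798 W/m²

Hour angle H = 15° × (10.75 − 12) = -18.75°.
With φ = -38.3°, δ = 0.5°, H = -18.75°: sin φ sin δ = -0.0054, cos φ cos δ cos H = 0.7431, so cos θ_z = 0.7377.
Air mass m = 1/cos θ_z = 1/0.7377 = 1.356; τ^m = 0.84^1.356 = 0.7894.
Surface direct beam = 1370 × 0.7377 × 0.7894 = 797.81 W/m².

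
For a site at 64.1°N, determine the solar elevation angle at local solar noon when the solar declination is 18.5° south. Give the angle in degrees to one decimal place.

At local solar noon the hour angle is zero, so the elevation is 90° − |φ − δ| = 90° − |64.1° − (-18.5°)| = 90° − 82.6° = 7.4°.

7.4°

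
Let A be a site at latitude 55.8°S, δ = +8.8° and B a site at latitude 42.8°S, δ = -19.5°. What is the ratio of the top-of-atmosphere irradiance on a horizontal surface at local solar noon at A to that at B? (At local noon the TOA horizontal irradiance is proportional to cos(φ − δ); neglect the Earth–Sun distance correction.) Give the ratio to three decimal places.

A: cos θ_z = cos(-55.8° − (8.8°)) = 0.4289.
B: cos θ_z = cos(-42.8° − (-19.5°)) = 0.9184.
Ratio A/B = 0.4289 / 0.9184 = 0.4670.

0.467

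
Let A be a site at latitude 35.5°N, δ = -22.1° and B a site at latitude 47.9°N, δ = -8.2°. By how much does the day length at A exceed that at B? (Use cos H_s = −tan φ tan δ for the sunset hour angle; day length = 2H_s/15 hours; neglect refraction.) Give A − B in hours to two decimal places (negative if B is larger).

-1.02 h

A: H_s = arccos(−tan 35.5° · tan -22.1°) = 73.16°, so 2H_s/15 = 9.7547 h.
B: H_s = arccos(−tan 47.9° · tan -8.2°) = 80.82°, so 2H_s/15 = 10.7760 h.
A − B = 9.7547 − 10.7760 = -1.0213 h.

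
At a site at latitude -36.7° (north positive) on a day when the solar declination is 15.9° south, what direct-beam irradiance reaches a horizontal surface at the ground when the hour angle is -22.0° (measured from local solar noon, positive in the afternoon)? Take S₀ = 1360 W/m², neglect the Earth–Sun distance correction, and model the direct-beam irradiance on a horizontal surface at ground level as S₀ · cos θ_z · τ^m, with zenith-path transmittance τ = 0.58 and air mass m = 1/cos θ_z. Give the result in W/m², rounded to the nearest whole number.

643 W/m²

cos θ_z = sin(-36.7°) sin(-15.9°) + cos(-36.7°) cos(-15.9°) cos(-22.00°) = 0.1637 + 0.7150 = 0.8787.
Air mass m = 1/cos θ_z = 1/0.8787 = 1.138; τ^m = 0.58^1.138 = 0.5380.
Surface direct beam = 1360 × 0.8787 × 0.5380 = 642.93 W/m².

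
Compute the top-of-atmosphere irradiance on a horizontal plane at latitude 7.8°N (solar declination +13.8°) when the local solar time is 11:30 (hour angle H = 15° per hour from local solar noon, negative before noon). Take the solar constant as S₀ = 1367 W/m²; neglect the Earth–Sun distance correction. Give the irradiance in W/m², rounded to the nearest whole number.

Hour angle H = 15° × (11.5 − 12) = -7.50°.
cos θ_z = sin(7.8°) sin(13.8°) + cos(7.8°) cos(13.8°) cos(-7.50°) = 0.0324 + 0.9539 = 0.9863.
Top-of-atmosphere irradiance = S₀ cos θ_z = 1367 × 0.9863 = 1348.27 W/m².

1348 W/m²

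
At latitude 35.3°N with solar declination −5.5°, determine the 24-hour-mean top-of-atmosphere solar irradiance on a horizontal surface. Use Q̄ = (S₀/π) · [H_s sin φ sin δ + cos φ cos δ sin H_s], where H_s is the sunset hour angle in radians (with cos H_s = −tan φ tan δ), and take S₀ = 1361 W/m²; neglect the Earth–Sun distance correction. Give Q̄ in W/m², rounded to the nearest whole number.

−tan φ tan δ = −(0.7080)(-0.0963) = 0.0682; H_s = arccos(0.0682) = 86.09°. In radians, H_s = 1.5026.
H_s sin φ sin δ = 1.5026 × 0.5779 × -0.0958 = -0.0832.
cos φ cos δ sin H_s = 0.8161 × 0.9954 × 0.9977 = 0.8105.
Q̄ = (1361/π) × (-0.0832 + 0.8105) = 433.22 × 0.7273 = 315.08 W/m².

315 W/m²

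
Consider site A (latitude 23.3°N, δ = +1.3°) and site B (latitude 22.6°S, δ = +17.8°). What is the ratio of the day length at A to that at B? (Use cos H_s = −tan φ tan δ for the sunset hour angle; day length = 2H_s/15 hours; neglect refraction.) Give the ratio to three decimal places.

1.100

A: H_s = arccos(−tan 23.3° · tan 1.3°) = 90.56°, so 2H_s/15 = 12.0747 h.
B: H_s = arccos(−tan -22.6° · tan 17.8°) = 82.32°, so 2H_s/15 = 10.9760 h.
Ratio A/B = 12.0747 / 10.9760 = 1.1001.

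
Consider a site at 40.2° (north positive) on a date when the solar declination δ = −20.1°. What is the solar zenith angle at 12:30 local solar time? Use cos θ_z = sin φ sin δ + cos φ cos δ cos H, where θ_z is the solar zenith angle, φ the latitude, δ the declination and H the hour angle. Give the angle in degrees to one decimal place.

Hour angle H = 15° × (12.5 − 12) = 7.50°.
With φ = 40.2°, δ = -20.1°, H = 7.50°: sin φ sin δ = -0.2218, cos φ cos δ cos H = 0.7111, so cos θ_z = 0.4893.
θ_z = arccos(0.4893) = 60.71°.

60.7°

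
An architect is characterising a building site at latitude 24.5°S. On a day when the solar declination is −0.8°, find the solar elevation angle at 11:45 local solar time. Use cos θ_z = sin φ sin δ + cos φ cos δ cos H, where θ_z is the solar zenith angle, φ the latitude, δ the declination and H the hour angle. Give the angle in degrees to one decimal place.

66.0°

Hour angle H = 15° × (11.75 − 12) = -3.75°.
With φ = -24.5°, δ = -0.8°, H = -3.75°: sin φ sin δ = 0.0058, cos φ cos δ cos H = 0.9079, so cos θ_z = 0.9137.
θ_z = arccos(0.9137) = 23.98°, so the elevation is 90° − 23.98° = 66.02°.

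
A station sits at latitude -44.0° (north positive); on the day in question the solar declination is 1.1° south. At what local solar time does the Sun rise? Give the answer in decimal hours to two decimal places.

cos H_s = −tan(-44.0°) · tan(-1.1°) = -0.0185, so H_s = arccos(-0.0185) = 91.06°.
Sunrise is at 12 − H_s/15 = 12 − 6.071 = 5.929 h local solar time.

5.93 h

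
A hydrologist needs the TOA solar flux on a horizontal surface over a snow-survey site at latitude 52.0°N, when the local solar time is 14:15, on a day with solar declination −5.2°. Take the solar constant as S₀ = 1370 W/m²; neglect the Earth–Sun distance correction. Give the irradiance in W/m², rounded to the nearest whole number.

601 W/m²

Hour angle H = 15° × (14.25 − 12) = 33.75°.
cos θ_z = sin φ sin δ + cos φ cos δ cos H = (0.7880)(-0.0906) + (0.6157)(0.9959)(0.8315) = 0.4385.
Top-of-atmosphere irradiance = S₀ cos θ_z = 1370 × 0.4385 = 600.75 W/m².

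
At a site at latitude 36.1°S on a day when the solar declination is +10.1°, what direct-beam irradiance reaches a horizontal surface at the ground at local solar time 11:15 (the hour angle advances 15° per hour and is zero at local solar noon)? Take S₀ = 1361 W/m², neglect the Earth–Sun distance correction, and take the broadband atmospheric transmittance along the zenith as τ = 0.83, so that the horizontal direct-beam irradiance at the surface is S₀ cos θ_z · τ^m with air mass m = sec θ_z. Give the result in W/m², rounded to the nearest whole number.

700 W/m²

Hour angle H = 15° × (11.25 − 12) = -11.25°.
With φ = -36.1°, δ = 10.1°, H = -11.25°: sin φ sin δ = -0.1033, cos φ cos δ cos H = 0.7802, so cos θ_z = 0.6769.
Air mass m = 1/cos θ_z = 1/0.6769 = 1.477; τ^m = 0.83^1.477 = 0.7594.
Surface direct beam = 1361 × 0.6769 × 0.7594 = 699.61 W/m².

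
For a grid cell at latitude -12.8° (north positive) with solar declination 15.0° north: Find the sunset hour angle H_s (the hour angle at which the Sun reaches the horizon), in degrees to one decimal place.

86.5°

cos H_s = −tan(-12.8°) · tan(15.0°) = 0.0609, so H_s = arccos(0.0609) = 86.51°.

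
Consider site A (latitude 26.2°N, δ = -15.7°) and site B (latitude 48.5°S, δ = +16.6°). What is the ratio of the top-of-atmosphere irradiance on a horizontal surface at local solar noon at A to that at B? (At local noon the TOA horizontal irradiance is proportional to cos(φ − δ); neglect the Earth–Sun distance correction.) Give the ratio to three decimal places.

A: cos θ_z = cos(26.2° − (-15.7°)) = 0.7443.
B: cos θ_z = cos(-48.5° − (16.6°)) = 0.4210.
Ratio A/B = 0.7443 / 0.4210 = 1.7679.

1.768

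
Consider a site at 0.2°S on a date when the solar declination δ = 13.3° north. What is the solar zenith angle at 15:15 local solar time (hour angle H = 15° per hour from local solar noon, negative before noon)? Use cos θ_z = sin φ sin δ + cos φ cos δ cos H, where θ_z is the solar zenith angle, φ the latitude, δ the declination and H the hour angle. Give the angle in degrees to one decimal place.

50.1°

Hour angle H = 15° × (15.25 − 12) = 48.75°.
cos θ_z = sin(-0.2°) sin(13.3°) + cos(-0.2°) cos(13.3°) cos(48.75°) = -0.0008 + 0.6417 = 0.6409.
θ_z = arccos(0.6409) = 50.14°.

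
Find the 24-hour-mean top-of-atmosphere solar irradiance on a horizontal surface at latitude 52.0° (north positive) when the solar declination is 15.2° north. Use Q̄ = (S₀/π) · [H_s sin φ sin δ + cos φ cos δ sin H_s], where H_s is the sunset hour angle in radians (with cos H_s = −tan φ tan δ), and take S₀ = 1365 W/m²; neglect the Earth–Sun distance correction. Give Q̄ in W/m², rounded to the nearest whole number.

cos H_s = −tan(52.0°) · tan(15.2°) = -0.3478, so H_s = arccos(-0.3478) = 110.35°. In radians, H_s = 1.9260.
H_s sin φ sin δ = 1.9260 × 0.7880 × 0.2622 = 0.3979.
cos φ cos δ sin H_s = 0.6157 × 0.9650 × 0.9376 = 0.5571.
Q̄ = (1365/π) × (0.3979 + 0.5571) = 434.49 × 0.9550 = 414.94 W/m².

415 W/m²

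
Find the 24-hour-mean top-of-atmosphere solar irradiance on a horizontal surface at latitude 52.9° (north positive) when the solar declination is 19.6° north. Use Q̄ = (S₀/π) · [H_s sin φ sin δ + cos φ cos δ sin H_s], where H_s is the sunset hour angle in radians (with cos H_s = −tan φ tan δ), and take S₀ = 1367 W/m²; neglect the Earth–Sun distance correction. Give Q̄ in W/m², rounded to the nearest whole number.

458 W/m²

The sunset hour angle satisfies cos H_s = −tan φ tan δ = -0.4708, giving H_s = 118.09°. In radians, H_s = 2.0611.
H_s sin φ sin δ = 2.0611 × 0.7976 × 0.3355 = 0.5515.
cos φ cos δ sin H_s = 0.6032 × 0.9421 × 0.8822 = 0.5013.
Q̄ = (1367/π) × (0.5515 + 0.5013) = 435.13 × 1.0528 = 458.10 W/m².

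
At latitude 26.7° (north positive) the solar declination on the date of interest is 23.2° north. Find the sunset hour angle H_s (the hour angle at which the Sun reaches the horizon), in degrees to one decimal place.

102.4°

−tan φ tan δ = −(0.5029)(0.4286) = -0.2155; H_s = arccos(-0.2155) = 102.44°.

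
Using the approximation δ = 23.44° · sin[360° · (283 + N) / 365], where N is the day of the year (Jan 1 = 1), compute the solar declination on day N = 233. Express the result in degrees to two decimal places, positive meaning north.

+12.10°

360 × (283 + 233) / 365 = 508.932°; sin(508.932°) = 0.5161.
δ = 23.44 × 0.5161 = 12.097° ≈ +12.10°.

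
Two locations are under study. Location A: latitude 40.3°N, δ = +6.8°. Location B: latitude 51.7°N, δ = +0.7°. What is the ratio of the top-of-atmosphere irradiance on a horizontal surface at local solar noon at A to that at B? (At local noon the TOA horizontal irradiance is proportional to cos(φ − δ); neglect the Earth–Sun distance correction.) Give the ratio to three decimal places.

A: cos θ_z = cos(40.3° − (6.8°)) = 0.8339.
B: cos θ_z = cos(51.7° − (0.7°)) = 0.6293.
Ratio A/B = 0.8339 / 0.6293 = 1.3251.

1.325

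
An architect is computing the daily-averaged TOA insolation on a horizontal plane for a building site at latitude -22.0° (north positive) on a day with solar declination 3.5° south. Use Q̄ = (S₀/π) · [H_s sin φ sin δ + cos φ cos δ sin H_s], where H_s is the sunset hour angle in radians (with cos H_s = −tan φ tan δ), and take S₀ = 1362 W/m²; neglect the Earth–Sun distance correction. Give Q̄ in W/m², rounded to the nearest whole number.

417 W/m²

−tan φ tan δ = −(-0.4040)(-0.0612) = -0.0247; H_s = arccos(-0.0247) = 91.42°. In radians, H_s = 1.5956.
H_s sin φ sin δ = 1.5956 × -0.3746 × -0.0610 = 0.0365.
cos φ cos δ sin H_s = 0.9272 × 0.9981 × 0.9997 = 0.9252.
Q̄ = (1362/π) × (0.0365 + 0.9252) = 433.54 × 0.9617 = 416.94 W/m².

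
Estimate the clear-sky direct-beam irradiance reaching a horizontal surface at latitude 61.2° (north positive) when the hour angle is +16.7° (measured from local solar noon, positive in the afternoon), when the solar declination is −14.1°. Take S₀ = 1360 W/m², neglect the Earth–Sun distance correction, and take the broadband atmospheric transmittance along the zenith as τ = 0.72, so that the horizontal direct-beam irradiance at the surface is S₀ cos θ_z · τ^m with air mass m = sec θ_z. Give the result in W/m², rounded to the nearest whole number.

cos θ_z = sin φ sin δ + cos φ cos δ cos H = (0.8763)(-0.2436) + (0.4818)(0.9699)(0.9578) = 0.2341.
Air mass m = 1/cos θ_z = 1/0.2341 = 4.272; τ^m = 0.72^4.272 = 0.2458.
Surface direct beam = 1360 × 0.2341 × 0.2458 = 78.26 W/m².

78 W/m²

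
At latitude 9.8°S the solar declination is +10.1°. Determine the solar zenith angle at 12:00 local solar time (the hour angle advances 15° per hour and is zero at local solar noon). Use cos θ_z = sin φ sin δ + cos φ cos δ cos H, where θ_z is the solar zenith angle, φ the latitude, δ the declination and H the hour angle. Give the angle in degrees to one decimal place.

Hour angle H = 15° × (12 − 12) = 0.00°.
With φ = -9.8°, δ = 10.1°, H = 0.00°: sin φ sin δ = -0.0298, cos φ cos δ cos H = 0.9701, so cos θ_z = 0.9403.
θ_z = arccos(0.9403) = 19.90°.

19.9°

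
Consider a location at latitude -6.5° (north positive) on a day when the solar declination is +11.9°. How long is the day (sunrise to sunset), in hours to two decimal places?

11.82 hours

cos H_s = −tan(-6.5°) · tan(11.9°) = 0.0240, so H_s = arccos(0.0240) = 88.62°.
Day length = 2 H_s / 15° h⁻¹ = 177.24° / 15 = 11.816 h.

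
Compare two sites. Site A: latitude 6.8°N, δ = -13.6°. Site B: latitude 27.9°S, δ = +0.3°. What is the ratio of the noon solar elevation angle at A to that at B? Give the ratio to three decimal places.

A: 90° − |6.8 − (-13.6)| = 69.60°.
B: 90° − |-27.9 − (0.3)| = 61.80°.
Ratio A/B = 69.6000 / 61.8000 = 1.1262.

1.126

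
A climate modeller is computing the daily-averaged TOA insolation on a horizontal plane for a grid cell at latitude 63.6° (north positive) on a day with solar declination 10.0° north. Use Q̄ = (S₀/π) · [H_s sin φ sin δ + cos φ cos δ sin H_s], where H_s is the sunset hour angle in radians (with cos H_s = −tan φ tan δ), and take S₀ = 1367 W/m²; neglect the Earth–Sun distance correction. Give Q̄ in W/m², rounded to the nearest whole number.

The sunset hour angle satisfies cos H_s = −tan φ tan δ = -0.3552, giving H_s = 110.81°. In radians, H_s = 1.9340.
H_s sin φ sin δ = 1.9340 × 0.8957 × 0.1736 = 0.3007.
cos φ cos δ sin H_s = 0.4446 × 0.9848 × 0.9348 = 0.4093.
Q̄ = (1367/π) × (0.3007 + 0.4093) = 435.13 × 0.7100 = 308.94 W/m².

309 W/m²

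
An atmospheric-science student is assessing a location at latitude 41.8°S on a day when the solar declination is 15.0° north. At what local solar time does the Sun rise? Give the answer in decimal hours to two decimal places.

6.92 h

cos H_s = −tan(-41.8°) · tan(15.0°) = 0.2396, so H_s = arccos(0.2396) = 76.14°.
Sunrise is at 12 − H_s/15 = 12 − 5.076 = 6.924 h local solar time.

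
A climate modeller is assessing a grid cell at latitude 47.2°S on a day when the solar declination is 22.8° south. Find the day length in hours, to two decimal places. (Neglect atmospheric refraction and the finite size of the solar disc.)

15.60 hours

−tan φ tan δ = −(-1.0799)(-0.4204) = -0.4540; H_s = arccos(-0.4540) = 117.00°.
Day length = 2 H_s / 15° h⁻¹ = 234.00° / 15 = 15.600 h.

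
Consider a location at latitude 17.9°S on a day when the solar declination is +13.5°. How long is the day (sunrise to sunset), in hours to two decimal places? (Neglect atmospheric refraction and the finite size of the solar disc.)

11.41 hours

cos H_s = −tan(-17.9°) · tan(13.5°) = 0.0775, so H_s = arccos(0.0775) = 85.56°.
Day length = 2 H_s / 15° h⁻¹ = 171.12° / 15 = 11.408 h.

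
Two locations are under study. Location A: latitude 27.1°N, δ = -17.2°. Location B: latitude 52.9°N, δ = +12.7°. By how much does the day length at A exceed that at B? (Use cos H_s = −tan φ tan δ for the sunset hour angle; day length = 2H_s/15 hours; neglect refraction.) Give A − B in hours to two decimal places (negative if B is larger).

-3.53 h

A: H_s = arccos(−tan 27.1° · tan -17.2°) = 80.89°, so 2H_s/15 = 10.7853 h.
B: H_s = arccos(−tan 52.9° · tan 12.7°) = 107.34°, so 2H_s/15 = 14.3120 h.
A − B = 10.7853 − 14.3120 = -3.5267 h.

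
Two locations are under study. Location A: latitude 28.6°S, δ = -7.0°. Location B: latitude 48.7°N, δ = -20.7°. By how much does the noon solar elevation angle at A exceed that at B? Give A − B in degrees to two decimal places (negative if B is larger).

+47.80°

A: 90° − |-28.6 − (-7.0)| = 68.40°.
B: 90° − |48.7 − (-20.7)| = 20.60°.
A − B = 68.40 − 20.60 = 47.80°.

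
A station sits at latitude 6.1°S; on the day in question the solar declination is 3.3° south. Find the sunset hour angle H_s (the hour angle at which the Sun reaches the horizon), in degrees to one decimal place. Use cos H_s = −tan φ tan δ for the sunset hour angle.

cos H_s = −tan(-6.1°) · tan(-3.3°) = -0.0062, so H_s = arccos(-0.0062) = 90.36°.

90.4°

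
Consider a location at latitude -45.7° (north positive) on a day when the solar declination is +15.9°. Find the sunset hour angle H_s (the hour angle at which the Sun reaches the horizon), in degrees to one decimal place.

73.0°

The sunset hour angle satisfies cos H_s = −tan φ tan δ = 0.2919, giving H_s = 73.03°.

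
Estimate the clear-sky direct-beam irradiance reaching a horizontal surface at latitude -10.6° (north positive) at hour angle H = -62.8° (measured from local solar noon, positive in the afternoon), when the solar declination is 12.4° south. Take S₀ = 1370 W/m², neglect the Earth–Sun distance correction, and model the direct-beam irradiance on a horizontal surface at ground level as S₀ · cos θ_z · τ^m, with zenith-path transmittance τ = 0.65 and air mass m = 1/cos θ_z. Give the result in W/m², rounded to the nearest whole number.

With φ = -10.6°, δ = -12.4°, H = -62.80°: sin φ sin δ = 0.0395, cos φ cos δ cos H = 0.4388, so cos θ_z = 0.4783.
Air mass m = 1/cos θ_z = 1/0.4783 = 2.091; τ^m = 0.65^2.091 = 0.4063.
Surface direct beam = 1370 × 0.4783 × 0.4063 = 266.24 W/m².

266 W/m²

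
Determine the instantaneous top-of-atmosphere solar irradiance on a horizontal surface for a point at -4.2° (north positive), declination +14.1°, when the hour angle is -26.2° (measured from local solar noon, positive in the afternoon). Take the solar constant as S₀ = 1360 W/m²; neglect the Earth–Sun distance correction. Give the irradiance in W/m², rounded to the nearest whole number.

1156 W/m²

cos θ_z = sin φ sin δ + cos φ cos δ cos H = (-0.0732)(0.2436) + (0.9973)(0.9699)(0.8973) = 0.8501.
Top-of-atmosphere irradiance = S₀ cos θ_z = 1360 × 0.8501 = 1156.14 W/m².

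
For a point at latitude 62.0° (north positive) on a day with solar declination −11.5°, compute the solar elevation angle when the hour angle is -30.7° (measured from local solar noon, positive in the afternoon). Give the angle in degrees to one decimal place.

12.7°

cos θ_z = sin φ sin δ + cos φ cos δ cos H = (0.8829)(-0.1994) + (0.4695)(0.9799)(0.8599) = 0.2196.
θ_z = arccos(0.2196) = 77.31°, so the elevation is 90° − 77.31° = 12.69°.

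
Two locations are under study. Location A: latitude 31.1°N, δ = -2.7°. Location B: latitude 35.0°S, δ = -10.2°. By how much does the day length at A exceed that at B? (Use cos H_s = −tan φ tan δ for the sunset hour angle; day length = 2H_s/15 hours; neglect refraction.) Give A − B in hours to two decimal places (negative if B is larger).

-1.18 h

A: H_s = arccos(−tan 31.1° · tan -2.7°) = 88.37°, so 2H_s/15 = 11.7827 h.
B: H_s = arccos(−tan -35.0° · tan -10.2°) = 97.24°, so 2H_s/15 = 12.9653 h.
A − B = 11.7827 − 12.9653 = -1.1826 h.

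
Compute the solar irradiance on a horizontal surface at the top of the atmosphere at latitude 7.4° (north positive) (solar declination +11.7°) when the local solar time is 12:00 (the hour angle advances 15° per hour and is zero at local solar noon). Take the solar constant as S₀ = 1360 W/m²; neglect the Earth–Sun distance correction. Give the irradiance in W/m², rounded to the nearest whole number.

Hour angle H = 15° × (12 − 12) = 0.00°.
cos θ_z = sin φ sin δ + cos φ cos δ cos H = (0.1288)(0.2028) + (0.9917)(0.9792)(1.0000) = 0.9972.
Top-of-atmosphere irradiance = S₀ cos θ_z = 1360 × 0.9972 = 1356.19 W/m².

1356 W/m²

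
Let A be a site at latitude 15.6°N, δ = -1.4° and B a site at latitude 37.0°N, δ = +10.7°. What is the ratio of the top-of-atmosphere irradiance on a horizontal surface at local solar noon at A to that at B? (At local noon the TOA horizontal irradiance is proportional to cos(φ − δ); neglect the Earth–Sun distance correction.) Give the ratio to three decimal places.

A: cos θ_z = cos(15.6° − (-1.4°)) = 0.9563.
B: cos θ_z = cos(37.0° − (10.7°)) = 0.8965.
Ratio A/B = 0.9563 / 0.8965 = 1.0667.

1.067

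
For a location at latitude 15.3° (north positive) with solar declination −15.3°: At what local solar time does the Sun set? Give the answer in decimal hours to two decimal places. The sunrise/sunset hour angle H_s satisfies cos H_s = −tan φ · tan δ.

17.71 h

The sunset hour angle satisfies cos H_s = −tan φ tan δ = 0.0748, giving H_s = 85.71°.
Sunset is at 12 + H_s/15 = 12 + 5.714 = 17.714 h local solar time.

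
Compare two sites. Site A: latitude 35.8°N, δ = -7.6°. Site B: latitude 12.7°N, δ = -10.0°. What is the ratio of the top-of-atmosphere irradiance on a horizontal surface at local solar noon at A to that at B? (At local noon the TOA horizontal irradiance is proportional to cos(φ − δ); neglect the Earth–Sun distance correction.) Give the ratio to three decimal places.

0.788

A: cos θ_z = cos(35.8° − (-7.6°)) = 0.7266.
B: cos θ_z = cos(12.7° − (-10.0°)) = 0.9225.
Ratio A/B = 0.7266 / 0.9225 = 0.7876.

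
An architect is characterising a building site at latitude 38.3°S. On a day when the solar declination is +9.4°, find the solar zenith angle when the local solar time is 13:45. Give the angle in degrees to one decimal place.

Hour angle H = 15° × (13.75 − 12) = 26.25°.
cos θ_z = sin φ sin δ + cos φ cos δ cos H = (-0.6198)(0.1633) + (0.7848)(0.9866)(0.8969) = 0.5932.
θ_z = arccos(0.5932) = 53.62°.

53.6°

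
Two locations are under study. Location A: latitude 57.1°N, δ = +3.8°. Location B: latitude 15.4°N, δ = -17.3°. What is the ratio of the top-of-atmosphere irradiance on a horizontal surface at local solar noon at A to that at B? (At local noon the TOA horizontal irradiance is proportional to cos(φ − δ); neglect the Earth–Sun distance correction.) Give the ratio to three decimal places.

0.710

A: cos θ_z = cos(57.1° − (3.8°)) = 0.5976.
B: cos θ_z = cos(15.4° − (-17.3°)) = 0.8415.
Ratio A/B = 0.5976 / 0.8415 = 0.7102.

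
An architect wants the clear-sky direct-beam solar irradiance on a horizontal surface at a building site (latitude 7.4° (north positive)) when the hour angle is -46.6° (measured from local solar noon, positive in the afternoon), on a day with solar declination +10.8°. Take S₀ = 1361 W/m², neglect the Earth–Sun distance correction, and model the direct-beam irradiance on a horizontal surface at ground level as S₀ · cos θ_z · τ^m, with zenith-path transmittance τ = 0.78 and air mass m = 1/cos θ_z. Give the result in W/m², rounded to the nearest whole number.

cos θ_z = sin(7.4°) sin(10.8°) + cos(7.4°) cos(10.8°) cos(-46.60°) = 0.0241 + 0.6693 = 0.6934.
Air mass m = 1/cos θ_z = 1/0.6934 = 1.442; τ^m = 0.78^1.442 = 0.6989.
Surface direct beam = 1361 × 0.6934 × 0.6989 = 659.56 W/m².

660 W/m²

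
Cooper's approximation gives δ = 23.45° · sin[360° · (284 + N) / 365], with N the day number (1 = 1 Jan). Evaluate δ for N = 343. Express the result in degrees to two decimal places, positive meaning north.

360 × (284 + 343) / 365 = 618.411°; sin(618.411°) = -0.9796.
δ = 23.45 × -0.9796 = -22.972° ≈ -22.97°.

-22.97°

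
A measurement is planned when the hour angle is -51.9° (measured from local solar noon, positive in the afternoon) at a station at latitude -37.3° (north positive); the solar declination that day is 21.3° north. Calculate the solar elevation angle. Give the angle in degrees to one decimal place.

13.7°

cos θ_z = sin(-37.3°) sin(21.3°) + cos(-37.3°) cos(21.3°) cos(-51.90°) = -0.2201 + 0.4573 = 0.2372.
θ_z = arccos(0.2372) = 76.28°, so the elevation is 90° − 76.28° = 13.72°.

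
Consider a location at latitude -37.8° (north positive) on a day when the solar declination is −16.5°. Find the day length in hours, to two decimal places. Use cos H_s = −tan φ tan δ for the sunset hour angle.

−tan φ tan δ = −(-0.7757)(-0.2962) = -0.2298; H_s = arccos(-0.2298) = 103.29°.
Day length = 2 H_s / 15° h⁻¹ = 206.58° / 15 = 13.772 h.

13.77 hours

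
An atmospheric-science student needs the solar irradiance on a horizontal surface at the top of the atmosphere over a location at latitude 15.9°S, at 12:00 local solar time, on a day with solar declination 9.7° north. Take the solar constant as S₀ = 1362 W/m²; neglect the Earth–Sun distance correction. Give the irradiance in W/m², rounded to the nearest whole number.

Hour angle H = 15° × (12 − 12) = 0.00°.
cos θ_z = sin φ sin δ + cos φ cos δ cos H = (-0.2740)(0.1685) + (0.9617)(0.9857)(1.0000) = 0.9018.
Top-of-atmosphere irradiance = S₀ cos θ_z = 1362 × 0.9018 = 1228.25 W/m².

1228 W/m²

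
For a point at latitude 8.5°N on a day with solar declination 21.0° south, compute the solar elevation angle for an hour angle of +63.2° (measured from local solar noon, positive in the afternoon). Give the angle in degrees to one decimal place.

cos θ_z = sin(8.5°) sin(-21.0°) + cos(8.5°) cos(-21.0°) cos(63.20°) = -0.0530 + 0.4163 = 0.3633.
θ_z = arccos(0.3633) = 68.70°, so the elevation is 90° − 68.70° = 21.30°.

21.3°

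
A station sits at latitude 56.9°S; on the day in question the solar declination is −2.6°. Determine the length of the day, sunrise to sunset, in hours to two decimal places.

12.53 hours

−tan φ tan δ = −(-1.5340)(-0.0454) = -0.0696; H_s = arccos(-0.0696) = 93.99°.
Day length = 2 H_s / 15° h⁻¹ = 187.98° / 15 = 12.532 h.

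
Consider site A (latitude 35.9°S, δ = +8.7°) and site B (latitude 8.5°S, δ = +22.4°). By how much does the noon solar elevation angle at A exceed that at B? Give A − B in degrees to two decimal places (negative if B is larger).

-13.70°

A: 90° − |-35.9 − (8.7)| = 45.40°.
B: 90° − |-8.5 − (22.4)| = 59.10°.
A − B = 45.40 − 59.10 = -13.70°.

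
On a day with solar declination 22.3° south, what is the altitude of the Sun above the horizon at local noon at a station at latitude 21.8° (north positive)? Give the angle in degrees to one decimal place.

At local solar noon the hour angle is zero, so the elevation is 90° − |φ − δ| = 90° − |21.8° − (-22.3°)| = 90° − 44.1° = 45.9°.

45.9°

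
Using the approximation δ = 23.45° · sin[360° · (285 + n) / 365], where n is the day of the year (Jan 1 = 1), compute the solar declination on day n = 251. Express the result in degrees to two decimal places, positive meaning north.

+4.61°

360 × (285 + 251) / 365 = 528.658°; sin(528.658°) = 0.1967.
δ = 23.45 × 0.1967 = 4.613° ≈ +4.61°.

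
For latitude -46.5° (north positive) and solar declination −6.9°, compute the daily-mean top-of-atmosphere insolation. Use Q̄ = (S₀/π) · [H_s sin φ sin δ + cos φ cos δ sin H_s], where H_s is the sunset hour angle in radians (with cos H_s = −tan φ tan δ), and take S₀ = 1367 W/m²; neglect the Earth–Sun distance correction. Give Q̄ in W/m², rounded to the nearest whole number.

359 W/m²

cos H_s = −tan(-46.5°) · tan(-6.9°) = -0.1275, so H_s = arccos(-0.1275) = 97.33°. In radians, H_s = 1.6987.
H_s sin φ sin δ = 1.6987 × -0.7254 × -0.1201 = 0.1480.
cos φ cos δ sin H_s = 0.6884 × 0.9928 × 0.9918 = 0.6778.
Q̄ = (1367/π) × (0.1480 + 0.6778) = 435.13 × 0.8258 = 359.33 W/m².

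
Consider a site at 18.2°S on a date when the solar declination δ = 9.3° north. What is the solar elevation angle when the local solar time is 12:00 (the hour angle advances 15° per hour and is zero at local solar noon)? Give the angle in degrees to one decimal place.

Hour angle H = 15° × (12 − 12) = 0.00°.
cos θ_z = sin(-18.2°) sin(9.3°) + cos(-18.2°) cos(9.3°) cos(0.00°) = -0.0505 + 0.9375 = 0.8870.
θ_z = arccos(0.8870) = 27.50°, so the elevation is 90° − 27.50° = 62.50°.

62.5°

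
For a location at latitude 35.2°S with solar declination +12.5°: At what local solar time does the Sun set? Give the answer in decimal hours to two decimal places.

17.40 h

cos H_s = −tan(-35.2°) · tan(12.5°) = 0.1564, so H_s = arccos(0.1564) = 81.00°.
Sunset is at 12 + H_s/15 = 12 + 5.400 = 17.400 h local solar time.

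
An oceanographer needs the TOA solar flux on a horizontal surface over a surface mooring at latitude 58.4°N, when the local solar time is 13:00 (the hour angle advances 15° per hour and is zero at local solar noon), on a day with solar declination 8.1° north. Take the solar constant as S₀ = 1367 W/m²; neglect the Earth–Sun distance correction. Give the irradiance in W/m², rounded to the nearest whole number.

Hour angle H = 15° × (13 − 12) = 15.00°.
cos θ_z = sin φ sin δ + cos φ cos δ cos H = (0.8517)(0.1409) + (0.5240)(0.9900)(0.9659) = 0.6211.
Top-of-atmosphere irradiance = S₀ cos θ_z = 1367 × 0.6211 = 849.04 W/m².

849 W/m²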